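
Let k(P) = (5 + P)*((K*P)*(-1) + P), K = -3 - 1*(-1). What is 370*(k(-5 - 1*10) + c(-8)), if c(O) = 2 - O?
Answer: 170200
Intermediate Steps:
K = -2 (K = -3 + 1 = -2)
k(P) = 3*P*(5 + P) (k(P) = (5 + P)*(-2*P*(-1) + P) = (5 + P)*(2*P + P) = (5 + P)*(3*P) = 3*P*(5 + P))
370*(k(-5 - 1*10) + c(-8)) = 370*(3*(-5 - 1*10)*(5 + (-5 - 1*10)) + (2 - 1*(-8))) = 370*(3*(-5 - 10)*(5 + (-5 - 10)) + (2 + 8)) = 370*(3*(-15)*(5 - 15) + 10) = 370*(3*(-15)*(-10) + 10) = 370*(450 + 10) = 370*460 = 170200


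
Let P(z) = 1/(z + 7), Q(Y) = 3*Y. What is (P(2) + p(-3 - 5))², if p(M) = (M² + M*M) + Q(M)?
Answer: 877969/81 ≈ 10839.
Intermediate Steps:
P(z) = 1/(7 + z)
p(M) = 2*M² + 3*M (p(M) = (M² + M*M) + 3*M = (M² + M²) + 3*M = 2*M² + 3*M)
(P(2) + p(-3 - 5))² = (1/(7 + 2) + (-3 - 5)*(3 + 2*(-3 - 5)))² = (1/9 - 8*(3 + 2*(-8)))² = (⅑ - 8*(3 - 16))² = (⅑ - 8*(-13))² = (⅑ + 104)² = (937/9)² = 877969/81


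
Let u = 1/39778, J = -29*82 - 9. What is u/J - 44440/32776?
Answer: -527447731827/389010502342 ≈ -1.3559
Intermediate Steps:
J = -2387 (J = -2378 - 9 = -2387)
u = 1/39778 ≈ 2.5140e-5
u/J - 44440/32776 = (1/39778)/(-2387) - 44440/32776 = (1/39778)*(-1/2387) - 44440*1/32776 = -1/94950086 - 5555/4097 = -527447731827/389010502342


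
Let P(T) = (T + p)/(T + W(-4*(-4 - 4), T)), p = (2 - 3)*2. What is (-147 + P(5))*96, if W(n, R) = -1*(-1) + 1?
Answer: -98496/7 ≈ -14071.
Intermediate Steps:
W(n, R) = 2 (W(n, R) = 1 + 1 = 2)
p = -2 (p = -1*2 = -2)
P(T) = (-2 + T)/(2 + T) (P(T) = (T - 2)/(T + 2) = (-2 + T)/(2 + T))
(-147 + P(5))*96 = (-147 + (-2 + 5)/(2 + 5))*96 = (-147 + 3/7)*96 = -1026/7*96 = -98496/7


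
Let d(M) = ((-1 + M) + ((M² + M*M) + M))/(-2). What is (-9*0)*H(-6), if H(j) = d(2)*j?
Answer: 0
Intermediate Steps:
d(M) = ½ - M - M² (d(M) = ((-1 + M) + ((M² + M²) + M))*(-½) = ((-1 + M) + (2*M² + M))*(-½) = ((-1 + M) + (M + 2*M²))*(-½) = (-1 + 2*M + 2*M²)*(-½) = ½ - M - M²)
H(j) = -11*j/2 (H(j) = (½ - 1*2 - 1*2²)*j = (½ - 2 - 1*4)*j = (½ - 2 - 4)*j = -11*j/2)
(-9*0)*H(-6) = (-9*0)*(-11/2*(-6)) = 0*33 = 0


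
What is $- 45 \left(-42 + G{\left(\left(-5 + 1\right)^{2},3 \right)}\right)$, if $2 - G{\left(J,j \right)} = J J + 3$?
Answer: $13455$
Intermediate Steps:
$G{\left(J,j \right)} = -1 - J^{2}$ ($G{\left(J,j \right)} = 2 - \left(J J + 3\right) = 2 - \left(J^{2} + 3\right) = 2 - \left(3 + J^{2}\right) = -1 - J^{2}$)
$- 45 \left(-42 + G{\left(\left(-5 + 1\right)^{2},3 \right)}\right) = - 45 \left(-42 - \left(1 + \left(\left(-5 + 1\right)^{2}\right)^{2}\right)\right) = - 45 \left(-42 - \left(1 + \left(\left(-4\right)^{2}\right)^{2}\right)\right) = - 45 \left(-42 - 257\right) = \left(-45\right) \left(-299\right) = 13455$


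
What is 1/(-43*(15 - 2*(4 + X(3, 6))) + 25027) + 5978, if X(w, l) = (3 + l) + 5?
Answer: 155009541/25930 ≈ 5978.0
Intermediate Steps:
X(w, l) = 8 + l
1/(-43*(15 - 2*(4 + X(3, 6))) + 25027) + 5978 = 1/(-43*(15 - 2*(4 + (8 + 6))) + 25027) + 5978 = 1/(-43*(15 - 2*(4 + 14)) + 25027) + 5978 = 1/(-43*(15 - 2*18) + 25027) + 5978 = 1/(-43*(15 - 36) + 25027) + 5978 = 1/(-43*(-21) + 25027) + 5978 = 1/(903 + 25027) + 5978 = 1/25930 + 5978 = 155009541/25930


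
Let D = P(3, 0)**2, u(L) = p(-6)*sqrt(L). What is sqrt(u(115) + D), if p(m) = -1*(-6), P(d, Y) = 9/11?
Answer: sqrt(81 + 726*sqrt(115))/11 ≈ 8.0630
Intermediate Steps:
P(d, Y) = 9/11 (P(d, Y) = 9*(1/11) = 9/11)
p(m) = 6
u(L) = 6*sqrt(L)
D = 81/121 (D = (9/11)**2 = 81/121 ≈ 0.66942)
sqrt(u(115) + D) = sqrt(6*sqrt(115) + 81/121) = sqrt(81/121 + 6*sqrt(115))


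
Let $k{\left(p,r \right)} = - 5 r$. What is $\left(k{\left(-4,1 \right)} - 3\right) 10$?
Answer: $-80$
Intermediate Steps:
$\left(k{\left(-4,1 \right)} - 3\right) 10 = \left(\left(-5\right) 1 - 3\right) 10 = \left(-5 - 3\right) 10 = \left(-8\right) 10 = -80$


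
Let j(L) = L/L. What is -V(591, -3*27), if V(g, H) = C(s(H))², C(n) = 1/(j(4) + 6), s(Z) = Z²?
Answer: -1/49 ≈ -0.020408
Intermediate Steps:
j(L) = 1
C(n) = ⅐ (C(n) = 1/(1 + 6) = 1/7 = ⅐)
V(g, H) = 1/49 (V(g, H) = (⅐)² = 1/49)
-V(591, -3*27) = -1*1/49 = -1/49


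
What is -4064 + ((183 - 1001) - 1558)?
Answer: -6440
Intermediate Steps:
-4064 + ((183 - 1001) - 1558) = -4064 + (-818 - 1558) = -4064 - 2376 = -6440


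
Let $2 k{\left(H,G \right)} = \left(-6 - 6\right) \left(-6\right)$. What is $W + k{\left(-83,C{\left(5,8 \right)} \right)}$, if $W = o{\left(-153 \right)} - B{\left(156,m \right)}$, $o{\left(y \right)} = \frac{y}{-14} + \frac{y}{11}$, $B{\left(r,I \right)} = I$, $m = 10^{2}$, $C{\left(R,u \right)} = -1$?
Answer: $- \frac{10315}{154} \approx -66.98$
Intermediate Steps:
$m = 100$
$o{\left(y \right)} = \frac{3 y}{154}$ ($o{\left(y \right)} = y \left(- \frac{1}{14}\right) + y \frac{1}{11} = - \frac{y}{14} + \frac{y}{11} = \frac{3 y}{154}$)
$k{\left(H,G \right)} = 36$ ($k{\left(H,G \right)} = \frac{\left(-6 - 6\right) \left(-6\right)}{2} = \frac{\left(-12\right) \left(-6\right)}{2} = \frac{1}{2} \cdot 72 = 36$)
$W = - \frac{15859}{154}$ ($W = \frac{3}{154} \left(-153\right) - 100 = - \frac{459}{154} - 100 = - \frac{15859}{154} \approx -102.98$)
$W + k{\left(-83,C{\left(5,8 \right)} \right)} = - \frac{15859}{154} + 36 = - \frac{10315}{154}$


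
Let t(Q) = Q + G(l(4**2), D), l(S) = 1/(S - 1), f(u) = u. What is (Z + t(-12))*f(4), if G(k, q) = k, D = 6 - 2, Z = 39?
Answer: 1624/15 ≈ 108.27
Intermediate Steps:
D = 4
l(S) = 1/(-1 + S)
t(Q) = 1/15 + Q (t(Q) = Q + 1/(-1 + 4**2) = Q + 1/(-1 + 16) = Q + 1/15 = 1/15 + Q)
(Z + t(-12))*f(4) = (39 + (1/15 - 12))*4 = (39 - 179/15)*4 = (406/15)*4 = 1624/15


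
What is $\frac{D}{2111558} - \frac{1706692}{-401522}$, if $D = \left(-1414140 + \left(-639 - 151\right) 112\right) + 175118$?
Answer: $\frac{767689472023}{211959247819} \approx 3.6219$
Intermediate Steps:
$D = -1327502$ ($D = \left(-1414140 - 88480\right) + 175118 = -1502620 + 175118 = -1327502$)
$\frac{D}{2111558} - \frac{1706692}{-401522} = - \frac{1327502}{2111558} - \frac{1706692}{-401522} = \left(-1327502\right) \frac{1}{2111558} - - \frac{853346}{200761} = - \frac{663751}{1055779} + \frac{853346}{200761} = \frac{767689472023}{211959247819}$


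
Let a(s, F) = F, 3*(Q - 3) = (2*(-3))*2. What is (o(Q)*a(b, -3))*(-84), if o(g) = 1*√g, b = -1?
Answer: 252*I ≈ 252.0*I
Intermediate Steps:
Q = -1 (Q = 3 + ((2*(-3))*2)/3 = 3 + (-6*2)/3 = 3 + (⅓)*(-12) = 3 - 4 = -1)
o(g) = √g
(o(Q)*a(b, -3))*(-84) = (√(-1)*(-3))*(-84) = (I*(-3))*(-84) = -3*I*(-84) = 252*I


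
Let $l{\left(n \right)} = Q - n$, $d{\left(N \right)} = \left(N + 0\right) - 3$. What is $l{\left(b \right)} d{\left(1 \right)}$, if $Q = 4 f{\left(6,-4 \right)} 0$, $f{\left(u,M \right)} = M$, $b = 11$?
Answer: $22$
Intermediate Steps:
$d{\left(N \right)} = -3 + N$ ($d{\left(N \right)} = N - 3 = -3 + N$)
$Q = 0$ ($Q = 4 \left(-4\right) 0 = \left(-16\right) 0 = 0$)
$l{\left(n \right)} = - n$ ($l{\left(n \right)} = 0 - n = - n$)
$l{\left(b \right)} d{\left(1 \right)} = \left(-1\right) 11 \left(-3 + 1\right) = \left(-11\right) \left(-2\right) = 22$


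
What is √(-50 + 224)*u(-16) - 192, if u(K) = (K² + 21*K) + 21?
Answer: -192 - 59*√174 ≈ -970.26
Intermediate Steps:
u(K) = 21 + K² + 21*K
√(-50 + 224)*u(-16) - 192 = √(-50 + 224)*(21 + (-16)² + 21*(-16)) - 192 = √174*(21 + 256 - 336) - 192 = √174*(-59) - 192 = -59*√174 - 192 = -192 - 59*√174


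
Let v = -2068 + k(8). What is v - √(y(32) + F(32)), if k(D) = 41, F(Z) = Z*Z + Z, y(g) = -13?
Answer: -2027 - √1043 ≈ -2059.3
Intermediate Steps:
F(Z) = Z + Z² (F(Z) = Z² + Z = Z + Z²)
v = -2027 (v = -2068 + 41 = -2027)
v - √(y(32) + F(32)) = -2027 - √(-13 + 32*(1 + 32)) = -2027 - √(-13 + 32*33) = -2027 - √(-13 + 1056) = -2027 - √1043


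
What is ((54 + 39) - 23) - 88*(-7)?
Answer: 686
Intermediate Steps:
((54 + 39) - 23) - 88*(-7) = (93 - 23) + 616 = 70 + 616 = 686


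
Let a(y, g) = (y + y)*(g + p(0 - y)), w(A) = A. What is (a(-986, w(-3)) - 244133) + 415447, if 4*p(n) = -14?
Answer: 184132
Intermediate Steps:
p(n) = -7/2 (p(n) = (¼)*(-14) = -7/2)
a(y, g) = 2*y*(-7/2 + g) (a(y, g) = (y + y)*(g - 7/2) = (2*y)*(-7/2 + g) = 2*y*(-7/2 + g))
(a(-986, w(-3)) - 244133) + 415447 = (-986*(-7 + 2*(-3)) - 244133) + 415447 = (-986*(-7 - 6) - 244133) + 415447 = (-986*(-13) - 244133) + 415447 = (12818 - 244133) + 415447 = -231315 + 415447 = 184132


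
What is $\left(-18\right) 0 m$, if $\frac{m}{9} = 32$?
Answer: $0$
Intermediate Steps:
$m = 288$ ($m = 9 \cdot 32 = 288$)
$\left(-18\right) 0 m = \left(-18\right) 0 \cdot 288 = 0 \cdot 288 = 0$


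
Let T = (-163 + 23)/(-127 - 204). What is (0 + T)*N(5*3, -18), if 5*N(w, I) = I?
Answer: -504/331 ≈ -1.5227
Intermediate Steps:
T = 140/331 (T = -140/(-331) = -140*(-1/331) = 140/331 ≈ 0.42296)
N(w, I) = I/5
(0 + T)*N(5*3, -18) = (0 + 140/331)*((⅕)*(-18)) = (140/331)*(-18/5) = -504/331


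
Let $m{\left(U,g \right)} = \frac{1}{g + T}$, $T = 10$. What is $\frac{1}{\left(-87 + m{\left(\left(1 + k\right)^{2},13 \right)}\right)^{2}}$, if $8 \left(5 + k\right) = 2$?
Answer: $\frac{529}{4000000} \approx 0.00013225$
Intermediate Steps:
$k = - \frac{19}{4}$ ($k = -5 + \frac{1}{8} \cdot 2 = -5 + \frac{1}{4} = - \frac{19}{4} \approx -4.75$)
$m{\left(U,g \right)} = \frac{1}{10 + g}$ ($m{\left(U,g \right)} = \frac{1}{g + 10} = \frac{1}{10 + g}$)
$\frac{1}{\left(-87 + m{\left(\left(1 + k\right)^{2},13 \right)}\right)^{2}} = \frac{1}{\left(-87 + \frac{1}{10 + 13}\right)^{2}} = \frac{1}{\left(-87 + \frac{1}{23}\right)^{2}} = \frac{1}{\left(- \frac{2000}{23}\right)^{2}} = \frac{1}{\frac{4000000}{529}} = \frac{529}{4000000}$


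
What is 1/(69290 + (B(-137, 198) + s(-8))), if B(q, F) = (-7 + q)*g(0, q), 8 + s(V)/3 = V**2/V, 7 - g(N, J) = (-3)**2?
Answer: 1/69530 ≈ 1.4382e-5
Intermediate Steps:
g(N, J) = -2 (g(N, J) = 7 - 1*(-3)**2 = 7 - 1*9 = 7 - 9 = -2)
s(V) = -24 + 3*V (s(V) = -24 + 3*(V**2/V) = -24 + 3*V)
B(q, F) = 14 - 2*q (B(q, F) = (-7 + q)*(-2) = 14 - 2*q)
1/(69290 + (B(-137, 198) + s(-8))) = 1/(69290 + ((14 - 2*(-137)) + (-24 + 3*(-8)))) = 1/(69290 + ((14 + 274) + (-24 - 24))) = 1/(69290 + (288 - 48)) = 1/(69290 + 240) = 1/69530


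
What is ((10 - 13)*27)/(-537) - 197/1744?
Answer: 11825/312176 ≈ 0.037879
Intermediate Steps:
((10 - 13)*27)/(-537) - 197/1744 = -3*27*(-1/537) - 197*1/1744 = -81*(-1/537) - 197/1744 = 27/179 - 197/1744 = 11825/312176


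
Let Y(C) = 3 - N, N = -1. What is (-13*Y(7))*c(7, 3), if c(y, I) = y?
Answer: -364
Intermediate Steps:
Y(C) = 4 (Y(C) = 3 - 1*(-1) = 3 + 1 = 4)
(-13*Y(7))*c(7, 3) = -13*4*7 = -52*7 = -364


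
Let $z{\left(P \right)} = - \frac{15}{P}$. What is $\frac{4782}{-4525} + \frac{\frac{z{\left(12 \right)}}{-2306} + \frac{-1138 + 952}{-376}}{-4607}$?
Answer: $- \frac{561875619041}{531624548200} \approx -1.0569$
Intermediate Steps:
$\frac{4782}{-4525} + \frac{\frac{z{\left(12 \right)}}{-2306} + \frac{-1138 + 952}{-376}}{-4607} = \frac{4782}{-4525} + \frac{\frac{\left(-15\right) \frac{1}{12}}{-2306} + \frac{-1138 + 952}{-376}}{-4607} = 4782 \left(- \frac{1}{4525}\right) + \left(\left(-15\right) \frac{1}{12} \left(- \frac{1}{2306}\right) - - \frac{93}{188}\right) \left(- \frac{1}{4607}\right) = - \frac{4782}{4525} + \left(\left(- \frac{5}{4}\right) \left(- \frac{1}{2306}\right) + \frac{93}{188}\right) \left(- \frac{1}{4607}\right) = - \frac{4782}{4525} + \left(\frac{5}{9224} + \frac{93}{188}\right) \left(- \frac{1}{4607}\right) = - \frac{4782}{4525} + \frac{214693}{433528} \left(- \frac{1}{4607}\right) = - \frac{4782}{4525} - \frac{12629}{117486088} = - \frac{561875619041}{531624548200}$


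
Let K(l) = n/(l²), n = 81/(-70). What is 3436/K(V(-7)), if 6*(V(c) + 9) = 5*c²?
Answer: -2193602530/729 ≈ -3.0091e+6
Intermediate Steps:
n = -81/70 (n = 81*(-1/70) = -81/70 ≈ -1.1571)
V(c) = -9 + 5*c²/6 (V(c) = -9 + (5*c²)/6 = -9 + 5*c²/6)
K(l) = -81/(70*l²)
3436/K(V(-7)) = 3436/((-81/(70*(-9 + (⅚)*(-7)²)²))) = 3436/((-81/(70*(-9 + (⅚)*49)²))) = 3436/((-81/(70*(-9 + 245/6)²))) = 3436/((-81/(70*(191/6)²))) = 3436/((-81/70*36/36481)) = 3436/(-1458/1276835) = 3436*(-1276835/1458) = -2193602530/729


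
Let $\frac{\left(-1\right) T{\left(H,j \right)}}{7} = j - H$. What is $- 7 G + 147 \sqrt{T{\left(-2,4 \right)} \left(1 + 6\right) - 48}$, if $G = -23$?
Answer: $161 + 441 i \sqrt{38} \approx 161.0 + 2718.5 i$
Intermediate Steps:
$T{\left(H,j \right)} = - 7 j + 7 H$ ($T{\left(H,j \right)} = - 7 \left(j - H\right) = - 7 j + 7 H$)
$- 7 G + 147 \sqrt{T{\left(-2,4 \right)} \left(1 + 6\right) - 48} = \left(-7\right) \left(-23\right) + 147 \sqrt{\left(\left(-7\right) 4 + 7 \left(-2\right)\right) \left(1 + 6\right) - 48} = 161 + 147 \sqrt{\left(-28 - 14\right) 7 - 48} = 161 + 147 \sqrt{\left(-42\right) 7 - 48} = 161 + 147 \sqrt{-294 - 48} = 161 + 147 \sqrt{-342} = 161 + 147 \cdot 3 i \sqrt{38} = 161 + 441 i \sqrt{38}$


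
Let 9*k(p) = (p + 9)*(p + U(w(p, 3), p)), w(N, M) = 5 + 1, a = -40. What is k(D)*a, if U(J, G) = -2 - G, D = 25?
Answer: 2720/9 ≈ 302.22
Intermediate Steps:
w(N, M) = 6
k(p) = -2 - 2*p/9 (k(p) = ((p + 9)*(p + (-2 - p)))/9 = ((9 + p)*(-2))/9 = (-18 - 2*p)/9 = -2 - 2*p/9)
k(D)*a = (-2 - 2/9*25)*(-40) = (-2 - 50/9)*(-40) = -68/9*(-40) = 2720/9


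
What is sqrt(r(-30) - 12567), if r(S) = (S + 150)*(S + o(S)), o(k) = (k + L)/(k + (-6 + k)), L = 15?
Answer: I*sqrt(1952907)/11 ≈ 127.04*I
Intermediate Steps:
o(k) = (15 + k)/(-6 + 2*k) (o(k) = (k + 15)/(k + (-6 + k)) = (15 + k)/(-6 + 2*k))
r(S) = (150 + S)*(S + (15 + S)/(2*(-3 + S))) (r(S) = (S + 150)*(S + (15 + S)/(2*(-3 + S))) = (150 + S)*(S + (15 + S)/(2*(-3 + S))))
sqrt(r(-30) - 12567) = sqrt((2250 - 735*(-30) + 2*(-30)**3 + 295*(-30)**2)/(2*(-3 - 30)) - 12567) = sqrt((1/2)*(2250 + 22050 + 2*(-27000) + 295*900)/(-33) - 12567) = sqrt((1/2)*(-1/33)*(2250 + 22050 - 54000 + 265500) - 12567) = sqrt((1/2)*(-1/33)*235800 - 12567) = sqrt(-39300/11 - 12567) = sqrt(-177537/11) = I*sqrt(1952907)/11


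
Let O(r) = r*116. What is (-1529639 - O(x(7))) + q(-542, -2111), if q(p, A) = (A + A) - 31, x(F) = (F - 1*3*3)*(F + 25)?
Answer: -1526468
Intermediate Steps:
x(F) = (-9 + F)*(25 + F) (x(F) = (F - 3*3)*(25 + F) = (F - 9)*(25 + F) = (-9 + F)*(25 + F))
q(p, A) = -31 + 2*A (q(p, A) = 2*A - 31 = -31 + 2*A)
O(r) = 116*r
(-1529639 - O(x(7))) + q(-542, -2111) = (-1529639 - 116*(-225 + 7² + 16*7)) + (-31 + 2*(-2111)) = (-1529639 - 116*(-225 + 49 + 112)) + (-31 - 4222) = (-1529639 - 116*(-64)) - 4253 = (-1529639 - 1*(-7424)) - 4253 = (-1529639 + 7424) - 4253 = -1522215 - 4253 = -1526468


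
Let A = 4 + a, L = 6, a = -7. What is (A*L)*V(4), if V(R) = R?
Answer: -72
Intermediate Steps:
A = -3 (A = 4 - 7 = -3)
(A*L)*V(4) = -3*6*4 = -18*4 = -72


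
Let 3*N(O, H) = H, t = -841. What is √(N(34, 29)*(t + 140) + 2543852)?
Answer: √22833681/3 ≈ 1592.8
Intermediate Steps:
N(O, H) = H/3
√(N(34, 29)*(t + 140) + 2543852) = √(((⅓)*29)*(-841 + 140) + 2543852) = √((29/3)*(-701) + 2543852) = √(-20329/3 + 2543852) = √(7611227/3) = √22833681/3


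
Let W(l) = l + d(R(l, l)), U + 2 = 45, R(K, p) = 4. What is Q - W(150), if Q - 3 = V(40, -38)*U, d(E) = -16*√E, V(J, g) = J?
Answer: 1605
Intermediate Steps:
U = 43 (U = -2 + 45 = 43)
Q = 1723 (Q = 3 + 40*43 = 3 + 1720 = 1723)
W(l) = -32 + l (W(l) = l - 16*√4 = l - 16*2 = l - 32 = -32 + l)
Q - W(150) = 1723 - (-32 + 150) = 1723 - 1*118 = 1723 - 118 = 1605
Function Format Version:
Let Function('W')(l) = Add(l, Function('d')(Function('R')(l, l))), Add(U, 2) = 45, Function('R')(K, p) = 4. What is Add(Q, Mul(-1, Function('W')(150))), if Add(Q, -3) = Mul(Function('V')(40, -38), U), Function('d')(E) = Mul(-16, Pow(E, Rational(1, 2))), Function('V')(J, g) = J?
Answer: 1605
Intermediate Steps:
U = 43 (U = Add(-2, 45) = 43)
Q = 1723 (Q = Add(3, Mul(40, 43)) = Add(3, 1720) = 1723)
Function('W')(l) = Add(-32, l) (Function('W')(l) = Add(l, Mul(-16, Pow(4, Rational(1, 2)))) = Add(l, Mul(-16, 2)) = Add(l, -32) = Add(-32, l))
Add(Q, Mul(-1, Function('W')(150))) = Add(1723, Mul(-1, Add(-32, 150))) = Add(1723, Mul(-1, 118)) = Add(1723, -118) = 1605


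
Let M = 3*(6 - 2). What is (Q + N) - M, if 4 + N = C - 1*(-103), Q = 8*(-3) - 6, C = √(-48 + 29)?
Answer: 57 + I*√19 ≈ 57.0 + 4.3589*I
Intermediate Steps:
C = I*√19 (C = √(-19) = I*√19 ≈ 4.3589*I)
M = 12 (M = 3*4 = 12)
Q = -30 (Q = -24 - 6 = -30)
N = 99 + I*√19 (N = -4 + (I*√19 - 1*(-103)) = -4 + (I*√19 + 103) = -4 + (103 + I*√19) = 99 + I*√19 ≈ 99.0 + 4.3589*I)
(Q + N) - M = (-30 + (99 + I*√19)) - 1*12 = (69 + I*√19) - 12 = 57 + I*√19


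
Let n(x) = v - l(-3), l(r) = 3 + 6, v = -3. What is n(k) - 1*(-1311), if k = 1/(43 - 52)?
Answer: 1299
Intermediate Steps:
l(r) = 9
k = -⅑ (k = 1/(-9) = -⅑ ≈ -0.11111)
n(x) = -12 (n(x) = -3 - 1*9 = -3 - 9 = -12)
n(k) - 1*(-1311) = -12 - 1*(-1311) = -12 + 1311 = 1299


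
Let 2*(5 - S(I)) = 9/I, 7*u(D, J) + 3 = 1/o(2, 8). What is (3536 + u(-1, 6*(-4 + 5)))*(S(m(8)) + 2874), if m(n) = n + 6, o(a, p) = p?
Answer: 15958829779/1568 ≈ 1.0178e+7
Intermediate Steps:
m(n) = 6 + n
u(D, J) = -23/56 (u(D, J) = -3/7 + (⅐)/8 = -3/7 + (⅐)*(⅛) = -3/7 + 1/56 = -23/56)
S(I) = 5 - 9/(2*I)
(3536 + u(-1, 6*(-4 + 5)))*(S(m(8)) + 2874) = (3536 - 23/56)*((5 - 9/(2*(6 + 8))) + 2874) = 197993*((5 - 9/2/14) + 2874)/56 = 197993*((5 - 9/2*1/14) + 2874)/56 = 197993*((5 - 9/28) + 2874)/56 = 197993*(131/28 + 2874)/56 = (197993/56)*(80603/28) = 15958829779/1568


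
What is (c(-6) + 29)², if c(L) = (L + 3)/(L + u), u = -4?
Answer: 85849/100 ≈ 858.49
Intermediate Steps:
c(L) = (3 + L)/(-4 + L) (c(L) = (L + 3)/(L - 4) = (3 + L)/(-4 + L))
(c(-6) + 29)² = ((3 - 6)/(-4 - 6) + 29)² = (-3/(-10) + 29)² = (-⅒*(-3) + 29)² = (3/10 + 29)² = (293/10)² = 85849/100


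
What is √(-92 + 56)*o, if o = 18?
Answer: 108*I ≈ 108.0*I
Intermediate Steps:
√(-92 + 56)*o = √(-92 + 56)*18 = √(-36)*18 = (6*I)*18 = 108*I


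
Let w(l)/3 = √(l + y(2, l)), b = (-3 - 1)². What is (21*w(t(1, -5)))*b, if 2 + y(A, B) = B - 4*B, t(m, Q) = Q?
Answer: 2016*√2 ≈ 2851.1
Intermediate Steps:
b = 16 (b = (-4)² = 16)
y(A, B) = -2 - 3*B (y(A, B) = -2 + (B - 4*B) = -2 - 3*B)
w(l) = 3*√(-2 - 2*l) (w(l) = 3*√(l + (-2 - 3*l)) = 3*√(-2 - 2*l))
(21*w(t(1, -5)))*b = (21*(3*√(-2 - 2*(-5))))*16 = (21*(3*√(-2 + 10)))*16 = (21*(3*√8))*16 = (21*(3*(2*√2)))*16 = (21*(6*√2))*16 = (126*√2)*16 = 2016*√2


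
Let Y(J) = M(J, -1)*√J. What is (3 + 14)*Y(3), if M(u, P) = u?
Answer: 51*√3 ≈ 88.335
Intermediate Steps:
Y(J) = J^(3/2) (Y(J) = J*√J = J^(3/2))
(3 + 14)*Y(3) = (3 + 14)*3^(3/2) = 17*(3*√3) = 51*√3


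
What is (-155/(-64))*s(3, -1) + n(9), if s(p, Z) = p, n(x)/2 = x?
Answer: 1617/64 ≈ 25.266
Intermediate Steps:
n(x) = 2*x
(-155/(-64))*s(3, -1) + n(9) = -155/(-64)*3 + 2*9 = -155*(-1/64)*3 + 18 = (155/64)*3 + 18 = 465/64 + 18 = 1617/64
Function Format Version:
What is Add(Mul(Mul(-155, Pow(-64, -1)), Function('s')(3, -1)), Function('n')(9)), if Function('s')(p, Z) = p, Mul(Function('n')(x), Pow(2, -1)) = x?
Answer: Rational(1617, 64) ≈ 25.266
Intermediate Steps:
Function('n')(x) = Mul(2, x)
Add(Mul(Mul(-155, Pow(-64, -1)), Function('s')(3, -1)), Function('n')(9)) = Add(Mul(Mul(-155, Pow(-64, -1)), 3), Mul(2, 9)) = Add(Mul(Mul(-155, Rational(-1, 64)), 3), 18) = Add(Mul(Rational(155, 64), 3), 18) = Add(Rational(465, 64), 18) = Rational(1617, 64)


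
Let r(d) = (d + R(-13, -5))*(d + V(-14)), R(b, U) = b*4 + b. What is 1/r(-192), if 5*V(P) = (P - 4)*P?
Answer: 5/181956 ≈ 2.7479e-5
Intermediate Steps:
V(P) = P*(-4 + P)/5 (V(P) = ((P - 4)*P)/5 = ((-4 + P)*P)/5 = (P*(-4 + P))/5 = P*(-4 + P)/5)
R(b, U) = 5*b (R(b, U) = 4*b + b = 5*b)
r(d) = (-65 + d)*(252/5 + d) (r(d) = (d + 5*(-13))*(d + (1/5)*(-14)*(-4 - 14)) = (d - 65)*(d + (1/5)*(-14)*(-18)) = (-65 + d)*(d + 252/5) = (-65 + d)*(252/5 + d))
1/r(-192) = 1/(-3276 + (-192)**2 - 73/5*(-192)) = 1/(-3276 + 36864 + 14016/5) = 1/(181956/5) = 5/181956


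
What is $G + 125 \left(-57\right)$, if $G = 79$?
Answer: $-7046$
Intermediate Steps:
$G + 125 \left(-57\right) = 79 + 125 \left(-57\right) = 79 - 7125 = -7046$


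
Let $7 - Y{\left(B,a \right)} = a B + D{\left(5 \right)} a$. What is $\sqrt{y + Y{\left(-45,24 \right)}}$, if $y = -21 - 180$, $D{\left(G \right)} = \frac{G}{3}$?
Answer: $3 \sqrt{94} \approx 29.086$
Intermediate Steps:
$D{\left(G \right)} = \frac{G}{3}$ ($D{\left(G \right)} = G \frac{1}{3} = \frac{G}{3}$)
$Y{\left(B,a \right)} = 7 - \frac{5 a}{3} - B a$ ($Y{\left(B,a \right)} = 7 - \left(a B + \frac{1}{3} \cdot 5 a\right) = 7 - \left(B a + \frac{5 a}{3}\right) = 7 - \left(\frac{5 a}{3} + B a\right) = 7 - \frac{5 a}{3} - B a$)
$y = -201$
$\sqrt{y + Y{\left(-45,24 \right)}} = \sqrt{-201 - \left(33 - 1080\right)} = \sqrt{-201 + \left(7 - 40 + 1080\right)} = \sqrt{-201 + 1047} = \sqrt{846} = 3 \sqrt{94}$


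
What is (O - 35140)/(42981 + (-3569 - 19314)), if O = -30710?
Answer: -32925/10049 ≈ -3.2764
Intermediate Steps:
(O - 35140)/(42981 + (-3569 - 19314)) = (-30710 - 35140)/(42981 + (-3569 - 19314)) = -65850/(42981 - 22883) = -65850/20098 = -65850*1/20098 = -32925/10049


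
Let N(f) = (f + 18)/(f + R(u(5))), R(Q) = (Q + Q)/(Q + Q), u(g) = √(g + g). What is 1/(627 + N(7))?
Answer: 8/5041 ≈ 0.0015870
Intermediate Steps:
u(g) = √2*√g (u(g) = √(2*g) = √2*√g)
R(Q) = 1 (R(Q) = (2*Q)/((2*Q)) = (2*Q)*(1/(2*Q)) = 1)
N(f) = (18 + f)/(1 + f) (N(f) = (f + 18)/(f + 1) = (18 + f)/(1 + f))
1/(627 + N(7)) = 1/(627 + (18 + 7)/(1 + 7)) = 1/(627 + 25/8) = 1/(5041/8) = 8/5041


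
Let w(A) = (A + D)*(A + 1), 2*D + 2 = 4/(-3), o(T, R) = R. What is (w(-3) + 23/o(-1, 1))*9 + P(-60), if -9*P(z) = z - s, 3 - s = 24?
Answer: 886/3 ≈ 295.33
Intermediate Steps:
s = -21 (s = 3 - 1*24 = 3 - 24 = -21)
P(z) = -7/3 - z/9 (P(z) = -(z - 1*(-21))/9 = -(z + 21)/9 = -(21 + z)/9 = -7/3 - z/9)
D = -5/3 (D = -1 + (4/(-3))/2 = -1 + (4*(-⅓))/2 = -1 + (½)*(-4/3) = -1 - ⅔ = -5/3 ≈ -1.6667)
w(A) = (1 + A)*(-5/3 + A) (w(A) = (A - 5/3)*(A + 1) = (-5/3 + A)*(1 + A) = (1 + A)*(-5/3 + A))
(w(-3) + 23/o(-1, 1))*9 + P(-60) = ((-5/3 + (-3)² - ⅔*(-3)) + 23/1)*9 + (-7/3 - ⅑*(-60)) = ((-5/3 + 9 + 2) + 23*1)*9 + (-7/3 + 20/3) = (28/3 + 23)*9 + 13/3 = (97/3)*9 + 13/3 = 291 + 13/3 = 886/3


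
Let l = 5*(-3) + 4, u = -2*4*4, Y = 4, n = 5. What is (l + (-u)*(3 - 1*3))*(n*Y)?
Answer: -220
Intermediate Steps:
u = -32 (u = -8*4 = -32)
l = -11 (l = -15 + 4 = -11)
(l + (-u)*(3 - 1*3))*(n*Y) = (-11 + (-1*(-32))*(3 - 1*3))*(5*4) = (-11 + 32*(3 - 3))*20 = (-11 + 32*0)*20 = (-11 + 0)*20 = -11*20 = -220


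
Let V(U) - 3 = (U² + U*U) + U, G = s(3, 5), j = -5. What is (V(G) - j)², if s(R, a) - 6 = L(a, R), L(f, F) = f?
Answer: 68121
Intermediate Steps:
s(R, a) = 6 + a
G = 11 (G = 6 + 5 = 11)
V(U) = 3 + U + 2*U² (V(U) = 3 + ((U² + U*U) + U) = 3 + ((U² + U²) + U) = 3 + (2*U² + U) = 3 + (U + 2*U²) = 3 + U + 2*U²)
(V(G) - j)² = ((3 + 11 + 2*11²) - 1*(-5))² = ((3 + 11 + 2*121) + 5)² = ((3 + 11 + 242) + 5)² = (256 + 5)² = 261² = 68121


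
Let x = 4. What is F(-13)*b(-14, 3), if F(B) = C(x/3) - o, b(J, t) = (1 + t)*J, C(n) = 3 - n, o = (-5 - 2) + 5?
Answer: -616/3 ≈ -205.33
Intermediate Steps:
o = -2 (o = -7 + 5 = -2)
b(J, t) = J*(1 + t)
F(B) = 11/3 (F(B) = (3 - 4/3) - 1*(-2) = (3 - 4/3) + 2 = 5/3 + 2 = 11/3)
F(-13)*b(-14, 3) = 11*(-14*(1 + 3))/3 = 11*(-14*4)/3 = (11/3)*(-56) = -616/3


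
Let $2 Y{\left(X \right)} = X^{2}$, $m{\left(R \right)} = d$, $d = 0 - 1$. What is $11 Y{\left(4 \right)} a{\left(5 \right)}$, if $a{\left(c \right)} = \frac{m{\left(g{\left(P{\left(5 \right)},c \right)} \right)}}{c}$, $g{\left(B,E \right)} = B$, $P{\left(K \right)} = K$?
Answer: $- \frac{88}{5} \approx -17.6$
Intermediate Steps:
$d = -1$ ($d = 0 - 1 = -1$)
$m{\left(R \right)} = -1$
$a{\left(c \right)} = - \frac{1}{c}$
$Y{\left(X \right)} = \frac{X^{2}}{2}$
$11 Y{\left(4 \right)} a{\left(5 \right)} = 11 \frac{4^{2}}{2} \left(- \frac{1}{5}\right) = 11 \cdot \frac{1}{2} \cdot 16 \left(\left(-1\right) \frac{1}{5}\right) = 11 \cdot 8 \left(- \frac{1}{5}\right) = 88 \left(- \frac{1}{5}\right) = - \frac{88}{5}$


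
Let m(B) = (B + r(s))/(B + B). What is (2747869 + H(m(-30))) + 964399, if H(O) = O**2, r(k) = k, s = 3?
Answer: 1484907281/400 ≈ 3.7123e+6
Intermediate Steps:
m(B) = (3 + B)/(2*B) (m(B) = (B + 3)/(B + B) = (3 + B)/((2*B)) = (3 + B)*(1/(2*B)) = (3 + B)/(2*B))
(2747869 + H(m(-30))) + 964399 = (2747869 + ((1/2)*(3 - 30)/(-30))**2) + 964399 = (2747869 + ((1/2)*(-1/30)*(-27))**2) + 964399 = (2747869 + (9/20)**2) + 964399 = (2747869 + 81/400) + 964399 = 1099147681/400 + 964399 = 1484907281/400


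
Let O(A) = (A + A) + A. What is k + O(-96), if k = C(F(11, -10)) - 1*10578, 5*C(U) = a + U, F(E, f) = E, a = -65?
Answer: -54384/5 ≈ -10877.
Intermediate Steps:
C(U) = -13 + U/5 (C(U) = (-65 + U)/5 = -13 + U/5)
k = -52944/5 (k = (-13 + (⅕)*11) - 1*10578 = (-13 + 11/5) - 10578 = -54/5 - 10578 = -52944/5 ≈ -10589.)
O(A) = 3*A (O(A) = 2*A + A = 3*A)
k + O(-96) = -52944/5 + 3*(-96) = -52944/5 - 288 = -54384/5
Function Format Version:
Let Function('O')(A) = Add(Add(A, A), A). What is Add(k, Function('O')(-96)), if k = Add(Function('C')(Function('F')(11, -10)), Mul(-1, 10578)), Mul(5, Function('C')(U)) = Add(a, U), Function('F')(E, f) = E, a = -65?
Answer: Rational(-54384, 5) ≈ -10877.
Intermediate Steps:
Function('C')(U) = Add(-13, Mul(Rational(1, 5), U)) (Function('C')(U) = Mul(Rational(1, 5), Add(-65, U)) = Add(-13, Mul(Rational(1, 5), U)))
k = Rational(-52944, 5) (k = Add(Add(-13, Mul(Rational(1, 5), 11)), Mul(-1, 10578)) = Add(Add(-13, Rational(11, 5)), -10578) = Add(Rational(-54, 5), -10578) = Rational(-52944, 5) ≈ -10589.)
Function('O')(A) = Mul(3, A) (Function('O')(A) = Add(Mul(2, A), A) = Mul(3, A))
Add(k, Function('O')(-96)) = Add(Rational(-52944, 5), Mul(3, -96)) = Add(Rational(-52944, 5), -288) = Rational(-54384, 5)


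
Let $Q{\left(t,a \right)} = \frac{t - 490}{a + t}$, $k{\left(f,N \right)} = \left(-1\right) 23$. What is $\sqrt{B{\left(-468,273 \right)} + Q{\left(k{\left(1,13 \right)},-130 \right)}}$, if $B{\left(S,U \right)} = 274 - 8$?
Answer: $\frac{\sqrt{77843}}{17} \approx 16.412$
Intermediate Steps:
$k{\left(f,N \right)} = -23$
$Q{\left(t,a \right)} = \frac{-490 + t}{a + t}$
$B{\left(S,U \right)} = 266$ ($B{\left(S,U \right)} = 274 - 8 = 266$)
$\sqrt{B{\left(-468,273 \right)} + Q{\left(k{\left(1,13 \right)},-130 \right)}} = \sqrt{266 + \frac{-490 - 23}{-130 - 23}} = \sqrt{266 + \frac{1}{-153} \left(-513\right)} = \sqrt{266 - - \frac{57}{17}} = \sqrt{266 + \frac{57}{17}} = \sqrt{\frac{4579}{17}} = \frac{\sqrt{77843}}{17}$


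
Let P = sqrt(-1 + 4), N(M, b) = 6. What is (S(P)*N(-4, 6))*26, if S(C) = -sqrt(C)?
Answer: -156*3**(1/4) ≈ -205.31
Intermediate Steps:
P = sqrt(3) ≈ 1.7320
(S(P)*N(-4, 6))*26 = (-sqrt(sqrt(3))*6)*26 = (-3**(1/4)*6)*26 = -6*3**(1/4)*26 = -156*3**(1/4)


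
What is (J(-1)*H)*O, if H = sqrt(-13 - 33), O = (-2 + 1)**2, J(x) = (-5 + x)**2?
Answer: 36*I*sqrt(46) ≈ 244.16*I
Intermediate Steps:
O = 1 (O = (-1)**2 = 1)
H = I*sqrt(46) (H = sqrt(-46) = I*sqrt(46) ≈ 6.7823*I)
(J(-1)*H)*O = ((-5 - 1)**2*(I*sqrt(46)))*1 = ((-6)**2*(I*sqrt(46)))*1 = (36*(I*sqrt(46)))*1 = (36*I*sqrt(46))*1 = 36*I*sqrt(46)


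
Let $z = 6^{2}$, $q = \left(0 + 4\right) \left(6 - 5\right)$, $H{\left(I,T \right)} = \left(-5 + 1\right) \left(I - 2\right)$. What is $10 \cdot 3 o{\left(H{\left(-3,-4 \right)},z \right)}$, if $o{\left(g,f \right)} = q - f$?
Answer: $-960$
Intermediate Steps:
$H{\left(I,T \right)} = 8 - 4 I$ ($H{\left(I,T \right)} = - 4 \left(-2 + I\right) = 8 - 4 I$)
$q = 4$ ($q = 4 \cdot 1 = 4$)
$z = 36$
$o{\left(g,f \right)} = 4 - f$
$10 \cdot 3 o{\left(H{\left(-3,-4 \right)},z \right)} = 10 \cdot 3 \left(4 - 36\right) = 30 \left(4 - 36\right) = 30 \left(-32\right) = -960$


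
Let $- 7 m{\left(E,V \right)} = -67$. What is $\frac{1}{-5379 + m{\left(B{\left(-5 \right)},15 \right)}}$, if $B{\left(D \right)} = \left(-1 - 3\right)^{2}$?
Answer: $- \frac{7}{37586} \approx -0.00018624$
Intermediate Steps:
$B{\left(D \right)} = 16$ ($B{\left(D \right)} = \left(-4\right)^{2} = 16$)
$m{\left(E,V \right)} = \frac{67}{7}$ ($m{\left(E,V \right)} = \left(- \frac{1}{7}\right) \left(-67\right) = \frac{67}{7}$)
$\frac{1}{-5379 + m{\left(B{\left(-5 \right)},15 \right)}} = \frac{1}{-5379 + \frac{67}{7}} = \frac{1}{- \frac{37586}{7}} = - \frac{7}{37586}$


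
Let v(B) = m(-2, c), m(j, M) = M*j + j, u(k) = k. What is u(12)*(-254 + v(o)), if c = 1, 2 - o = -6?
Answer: -3096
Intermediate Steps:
o = 8 (o = 2 - 1*(-6) = 2 + 6 = 8)
m(j, M) = j + M*j
v(B) = -4 (v(B) = -2*(1 + 1) = -2*2 = -4)
u(12)*(-254 + v(o)) = 12*(-254 - 4) = 12*(-258) = -3096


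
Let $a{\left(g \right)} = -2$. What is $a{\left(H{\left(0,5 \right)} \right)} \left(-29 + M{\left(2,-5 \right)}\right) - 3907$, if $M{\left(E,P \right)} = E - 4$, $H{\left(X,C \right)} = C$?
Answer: $-3845$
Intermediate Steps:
$M{\left(E,P \right)} = -4 + E$
$a{\left(H{\left(0,5 \right)} \right)} \left(-29 + M{\left(2,-5 \right)}\right) - 3907 = - 2 \left(-29 + \left(-4 + 2\right)\right) - 3907 = - 2 \left(-29 - 2\right) - 3907 = \left(-2\right) \left(-31\right) - 3907 = 62 - 3907 = -3845$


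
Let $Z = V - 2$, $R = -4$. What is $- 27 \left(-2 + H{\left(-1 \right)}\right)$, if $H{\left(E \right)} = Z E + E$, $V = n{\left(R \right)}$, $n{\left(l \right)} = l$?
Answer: $-81$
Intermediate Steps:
$V = -4$
$Z = -6$ ($Z = -4 - 2 = -6$)
$H{\left(E \right)} = - 5 E$ ($H{\left(E \right)} = - 6 E + E = - 5 E$)
$- 27 \left(-2 + H{\left(-1 \right)}\right) = - 27 \left(-2 - -5\right) = - 27 \left(-2 + 5\right) = \left(-27\right) 3 = -81$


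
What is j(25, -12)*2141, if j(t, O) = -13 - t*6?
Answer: -348983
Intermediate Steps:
j(t, O) = -13 - 6*t
j(25, -12)*2141 = (-13 - 6*25)*2141 = (-13 - 150)*2141 = -163*2141 = -348983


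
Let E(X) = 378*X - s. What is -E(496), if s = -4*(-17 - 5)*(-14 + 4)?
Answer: -188368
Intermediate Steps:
s = -880 (s = -(-88)*(-10) = -4*220 = -880)
E(X) = 880 + 378*X (E(X) = 378*X - 1*(-880) = 378*X + 880 = 880 + 378*X)
-E(496) = -(880 + 378*496) = -(880 + 187488) = -1*188368 = -188368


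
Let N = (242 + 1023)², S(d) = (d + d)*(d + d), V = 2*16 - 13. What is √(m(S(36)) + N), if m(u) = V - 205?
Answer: √1600039 ≈ 1264.9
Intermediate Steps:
V = 19 (V = 32 - 13 = 19)
S(d) = 4*d² (S(d) = (2*d)*(2*d) = 4*d²)
m(u) = -186 (m(u) = 19 - 205 = -186)
N = 1600225 (N = 1265² = 1600225)
√(m(S(36)) + N) = √(-186 + 1600225) = √1600039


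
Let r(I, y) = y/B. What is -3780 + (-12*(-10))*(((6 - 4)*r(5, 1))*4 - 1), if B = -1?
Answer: -4860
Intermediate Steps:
r(I, y) = -y (r(I, y) = y/(-1) = y*(-1) = -y)
-3780 + (-12*(-10))*(((6 - 4)*r(5, 1))*4 - 1) = -3780 + (-12*(-10))*(((6 - 4)*(-1*1))*4 - 1) = -3780 + 120*((2*(-1))*4 - 1) = -3780 + 120*(-2*4 - 1) = -3780 + 120*(-8 - 1) = -3780 + 120*(-9) = -3780 - 1080 = -4860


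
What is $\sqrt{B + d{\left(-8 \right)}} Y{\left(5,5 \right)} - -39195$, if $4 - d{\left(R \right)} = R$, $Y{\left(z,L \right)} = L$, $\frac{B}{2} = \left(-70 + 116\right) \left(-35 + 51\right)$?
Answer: $39195 + 10 \sqrt{371} \approx 39388.0$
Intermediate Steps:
$B = 1472$ ($B = 2 \left(-70 + 116\right) \left(-35 + 51\right) = 2 \cdot 46 \cdot 16 = 2 \cdot 736 = 1472$)
$d{\left(R \right)} = 4 - R$
$\sqrt{B + d{\left(-8 \right)}} Y{\left(5,5 \right)} - -39195 = \sqrt{1472 + \left(4 - -8\right)} 5 - -39195 = \sqrt{1472 + \left(4 + 8\right)} 5 + 39195 = \sqrt{1472 + 12} \cdot 5 + 39195 = \sqrt{1484} \cdot 5 + 39195 = 2 \sqrt{371} \cdot 5 + 39195 = 10 \sqrt{371} + 39195 = 39195 + 10 \sqrt{371}$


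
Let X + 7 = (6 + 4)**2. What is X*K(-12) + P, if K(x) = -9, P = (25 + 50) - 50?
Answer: -812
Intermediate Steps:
P = 25 (P = 75 - 50 = 25)
X = 93 (X = -7 + (6 + 4)**2 = -7 + 10**2 = -7 + 100 = 93)
X*K(-12) + P = 93*(-9) + 25 = -837 + 25 = -812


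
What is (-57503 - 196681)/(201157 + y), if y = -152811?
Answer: -127092/24173 ≈ -5.2576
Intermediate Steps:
(-57503 - 196681)/(201157 + y) = (-57503 - 196681)/(201157 - 152811) = -254184/48346 = -254184*1/48346 = -127092/24173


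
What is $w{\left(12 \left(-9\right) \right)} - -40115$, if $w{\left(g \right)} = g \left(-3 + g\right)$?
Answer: $52103$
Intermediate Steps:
$w{\left(12 \left(-9\right) \right)} - -40115 = 12 \left(-9\right) \left(-3 + 12 \left(-9\right)\right) - -40115 = - 108 \left(-3 - 108\right) + 40115 = \left(-108\right) \left(-111\right) + 40115 = 11988 + 40115 = 52103$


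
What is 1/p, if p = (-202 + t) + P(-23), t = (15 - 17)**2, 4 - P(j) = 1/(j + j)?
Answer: -46/8923 ≈ -0.0051552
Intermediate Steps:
P(j) = 4 - 1/(2*j) (P(j) = 4 - 1/(j + j) = 4 - 1/(2*j))
t = 4 (t = (-2)**2 = 4)
p = -8923/46 (p = (-202 + 4) + (4 - 1/2/(-23)) = -198 + (4 - 1/2*(-1/23)) = -198 + (4 + 1/46) = -198 + 185/46 = -8923/46 ≈ -193.98)
1/p = 1/(-8923/46) = -46/8923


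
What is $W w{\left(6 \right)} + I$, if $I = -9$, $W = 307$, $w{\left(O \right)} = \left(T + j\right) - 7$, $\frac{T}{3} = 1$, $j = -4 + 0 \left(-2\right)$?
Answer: $-2465$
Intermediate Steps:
$j = -4$ ($j = -4 + 0 = -4$)
$T = 3$ ($T = 3 \cdot 1 = 3$)
$w{\left(O \right)} = -8$ ($w{\left(O \right)} = \left(3 - 4\right) - 7 = -1 - 7 = -8$)
$W w{\left(6 \right)} + I = 307 \left(-8\right) - 9 = -2456 - 9 = -2465$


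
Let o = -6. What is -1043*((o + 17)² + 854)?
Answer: -1016925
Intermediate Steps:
-1043*((o + 17)² + 854) = -1043*((-6 + 17)² + 854) = -1043*(11² + 854) = -1043*(121 + 854) = -1043*975 = -1016925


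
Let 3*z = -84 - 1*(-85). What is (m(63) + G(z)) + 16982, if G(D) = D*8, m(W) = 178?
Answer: 51488/3 ≈ 17163.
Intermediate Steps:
z = ⅓ (z = (-84 - 1*(-85))/3 = (-84 + 85)/3 = (⅓)*1 = ⅓ ≈ 0.33333)
G(D) = 8*D
(m(63) + G(z)) + 16982 = (178 + 8*(⅓)) + 16982 = (178 + 8/3) + 16982 = 542/3 + 16982 = 51488/3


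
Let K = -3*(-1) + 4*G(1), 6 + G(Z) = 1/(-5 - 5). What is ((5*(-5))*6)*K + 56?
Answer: 3266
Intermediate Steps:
G(Z) = -61/10 (G(Z) = -6 + 1/(-5 - 5) = -6 + 1/(-10) = -6 - ⅒ = -61/10)
K = -107/5 (K = -3*(-1) + 4*(-61/10) = 3 - 122/5 = -107/5 ≈ -21.400)
((5*(-5))*6)*K + 56 = ((5*(-5))*6)*(-107/5) + 56 = -25*6*(-107/5) + 56 = -150*(-107/5) + 56 = 3210 + 56 = 3266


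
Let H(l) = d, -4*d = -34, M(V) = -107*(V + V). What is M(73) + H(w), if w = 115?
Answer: -31227/2 ≈ -15614.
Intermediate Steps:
M(V) = -214*V
d = 17/2 (d = -¼*(-34) = 17/2 ≈ 8.5000)
H(l) = 17/2
M(73) + H(w) = -214*73 + 17/2 = -15622 + 17/2 = -31227/2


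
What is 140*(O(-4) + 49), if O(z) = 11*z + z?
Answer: 140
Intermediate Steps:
O(z) = 12*z
140*(O(-4) + 49) = 140*(12*(-4) + 49) = 140*(-48 + 49) = 140*1 = 140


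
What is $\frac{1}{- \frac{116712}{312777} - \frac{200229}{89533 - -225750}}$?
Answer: $- \frac{10957030099}{11047148381} \approx -0.99184$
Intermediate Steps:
$\frac{1}{- \frac{116712}{312777} - \frac{200229}{89533 - -225750}} = \frac{1}{\left(-116712\right) \frac{1}{312777} - \frac{200229}{89533 + 225750}} = \frac{1}{- \frac{12968}{34753} - \frac{200229}{315283}} = \frac{1}{- \frac{11047148381}{10957030099}} = - \frac{10957030099}{11047148381}$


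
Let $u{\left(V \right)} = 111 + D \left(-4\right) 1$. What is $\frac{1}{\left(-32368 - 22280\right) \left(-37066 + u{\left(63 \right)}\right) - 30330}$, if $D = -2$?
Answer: $\frac{1}{2019049326} \approx 4.9528 \cdot 10^{-10}$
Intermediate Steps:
$u{\left(V \right)} = 119$ ($u{\left(V \right)} = 111 + \left(-2\right) \left(-4\right) 1 = 111 + 8 \cdot 1 = 111 + 8 = 119$)
$\frac{1}{\left(-32368 - 22280\right) \left(-37066 + u{\left(63 \right)}\right) - 30330} = \frac{1}{\left(-32368 - 22280\right) \left(-37066 + 119\right) - 30330} = \frac{1}{\left(-54648\right) \left(-36947\right) - 30330} = \frac{1}{2019079656 - 30330} = \frac{1}{2019049326}$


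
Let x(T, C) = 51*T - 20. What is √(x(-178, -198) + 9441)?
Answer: 7*√7 ≈ 18.520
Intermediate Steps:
x(T, C) = -20 + 51*T
√(x(-178, -198) + 9441) = √((-20 + 51*(-178)) + 9441) = √((-20 - 9078) + 9441) = √(-9098 + 9441) = √343 = 7*√7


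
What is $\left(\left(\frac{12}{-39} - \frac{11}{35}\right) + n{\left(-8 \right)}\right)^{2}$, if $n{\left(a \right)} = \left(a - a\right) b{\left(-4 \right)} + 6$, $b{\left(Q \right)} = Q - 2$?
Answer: $\frac{5987809}{207025} \approx 28.923$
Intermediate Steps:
$b{\left(Q \right)} = -2 + Q$
$n{\left(a \right)} = 6$ ($n{\left(a \right)} = \left(a - a\right) \left(-2 - 4\right) + 6 = 0 \left(-6\right) + 6 = 0 + 6 = 6$)
$\left(\left(\frac{12}{-39} - \frac{11}{35}\right) + n{\left(-8 \right)}\right)^{2} = \left(\left(\frac{12}{-39} - \frac{11}{35}\right) + 6\right)^{2} = \left(\left(12 \left(- \frac{1}{39}\right) - \frac{11}{35}\right) + 6\right)^{2} = \left(\left(- \frac{4}{13} - \frac{11}{35}\right) + 6\right)^{2} = \left(- \frac{283}{455} + 6\right)^{2} = \left(\frac{2447}{455}\right)^{2} = \frac{5987809}{207025}$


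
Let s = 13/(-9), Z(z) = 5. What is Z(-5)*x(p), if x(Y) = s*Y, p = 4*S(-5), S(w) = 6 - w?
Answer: -2860/9 ≈ -317.78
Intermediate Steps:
s = -13/9 (s = 13*(-⅑) = -13/9 ≈ -1.4444)
p = 44 (p = 4*(6 - 1*(-5)) = 4*(6 + 5) = 4*11 = 44)
x(Y) = -13*Y/9
Z(-5)*x(p) = 5*(-13/9*44) = 5*(-572/9) = -2860/9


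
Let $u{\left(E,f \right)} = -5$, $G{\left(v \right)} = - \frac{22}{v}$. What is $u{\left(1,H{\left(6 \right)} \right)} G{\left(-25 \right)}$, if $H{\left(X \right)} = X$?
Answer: $- \frac{22}{5} \approx -4.4$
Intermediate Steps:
$u{\left(1,H{\left(6 \right)} \right)} G{\left(-25 \right)} = - 5 \left(- \frac{22}{-25}\right) = - 5 \left(\left(-22\right) \left(- \frac{1}{25}\right)\right) = \left(-5\right) \frac{22}{25} = - \frac{22}{5}$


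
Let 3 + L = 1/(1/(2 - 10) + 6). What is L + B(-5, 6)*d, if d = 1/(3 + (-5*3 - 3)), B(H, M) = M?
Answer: -759/235 ≈ -3.2298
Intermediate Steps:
L = -133/47 (L = -3 + 1/(1/(2 - 10) + 6) = -3 + 1/(1/(-8) + 6) = -3 + 1/(-⅛ + 6) = -3 + 1/(47/8) = -3 + 8/47 = -133/47 ≈ -2.8298)
d = -1/15 (d = 1/(3 + (-15 - 3)) = 1/(3 - 18) = 1/(-15) = -1/15 ≈ -0.066667)
L + B(-5, 6)*d = -133/47 + 6*(-1/15) = -133/47 - ⅖ = -759/235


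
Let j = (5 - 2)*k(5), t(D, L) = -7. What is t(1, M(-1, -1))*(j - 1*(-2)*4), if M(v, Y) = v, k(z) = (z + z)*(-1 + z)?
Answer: -896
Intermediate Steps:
k(z) = 2*z*(-1 + z) (k(z) = (2*z)*(-1 + z) = 2*z*(-1 + z))
j = 120 (j = (5 - 2)*(2*5*(-1 + 5)) = 3*(2*5*4) = 3*40 = 120)
t(1, M(-1, -1))*(j - 1*(-2)*4) = -7*(120 - 1*(-2)*4) = -7*(120 + 2*4) = -7*(120 + 8) = -7*128 = -896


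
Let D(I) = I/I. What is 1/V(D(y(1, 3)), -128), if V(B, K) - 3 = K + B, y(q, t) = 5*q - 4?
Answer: -1/124 ≈ -0.0080645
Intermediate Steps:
y(q, t) = -4 + 5*q
D(I) = 1
V(B, K) = 3 + B + K (V(B, K) = 3 + (K + B) = 3 + (B + K) = 3 + B + K)
1/V(D(y(1, 3)), -128) = 1/(3 + 1 - 128) = 1/(-124) = -1/124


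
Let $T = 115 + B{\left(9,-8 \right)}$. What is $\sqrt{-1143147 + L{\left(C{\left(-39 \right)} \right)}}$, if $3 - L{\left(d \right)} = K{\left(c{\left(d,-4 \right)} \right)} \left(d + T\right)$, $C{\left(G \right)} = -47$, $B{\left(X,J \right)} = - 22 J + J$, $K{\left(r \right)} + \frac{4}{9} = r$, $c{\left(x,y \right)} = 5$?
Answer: $\frac{2 i \sqrt{2574493}}{3} \approx 1069.7 i$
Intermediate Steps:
$K{\left(r \right)} = - \frac{4}{9} + r$
$B{\left(X,J \right)} = - 21 J$
$T = 283$ ($T = 115 - -168 = 115 + 168 = 283$)
$L{\left(d \right)} = - \frac{11576}{9} - \frac{41 d}{9}$ ($L{\left(d \right)} = 3 - \left(- \frac{4}{9} + 5\right) \left(d + 283\right) = 3 - \frac{41 \left(283 + d\right)}{9} = 3 - \left(\frac{11603}{9} + \frac{41 d}{9}\right) = - \frac{11576}{9} - \frac{41 d}{9}$)
$\sqrt{-1143147 + L{\left(C{\left(-39 \right)} \right)}} = \sqrt{-1143147 - \frac{9649}{9}} = \sqrt{- \frac{10297972}{9}} = \frac{2 i \sqrt{2574493}}{3}$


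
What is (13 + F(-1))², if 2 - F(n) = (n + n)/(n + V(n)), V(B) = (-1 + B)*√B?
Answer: 5313/25 + 584*I/25 ≈ 212.52 + 23.36*I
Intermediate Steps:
V(B) = √B*(-1 + B)
F(n) = 2 - 2*n/(n + √n*(-1 + n)) (F(n) = 2 - (n + n)/(n + √n*(-1 + n)) = 2 - 2*n/(n + √n*(-1 + n)))
(13 + F(-1))² = (13 + 2*√(-1)*(-1 - 1)/(-1 + √(-1)*(-1 - 1)))² = (13 + 2*I*(-2)/(-1 + I*(-2)))² = (13 + 2*I*(-2)/(-1 - 2*I))² = (13 + 2*I*((-1 + 2*I)/5)*(-2))² = (13 - 4*I*(-1 + 2*I)/5)²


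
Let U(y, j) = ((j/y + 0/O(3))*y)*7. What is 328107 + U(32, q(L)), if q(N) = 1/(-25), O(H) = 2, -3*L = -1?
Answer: 8202668/25 ≈ 3.2811e+5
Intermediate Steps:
L = 1/3 (L = -1/3*(-1) = 1/3 ≈ 0.33333)
q(N) = -1/25
U(y, j) = 7*j (U(y, j) = ((j/y + 0/2)*y)*7 = ((j/y + 0*(1/2))*y)*7 = ((j/y + 0)*y)*7 = ((j/y)*y)*7 = j*7 = 7*j)
328107 + U(32, q(L)) = 328107 + 7*(-1/25) = 328107 - 7/25 = 8202668/25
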